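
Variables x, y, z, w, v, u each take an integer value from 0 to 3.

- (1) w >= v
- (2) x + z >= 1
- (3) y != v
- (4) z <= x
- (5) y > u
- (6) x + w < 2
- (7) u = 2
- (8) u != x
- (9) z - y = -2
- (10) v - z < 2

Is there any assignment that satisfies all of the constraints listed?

Try x = 1, y = 3, z = 1, w = 0, v = 0, u = 2.
Check constraint 2: x + z = 2; constraint 6: x + w = 1. The remaining constraints are straightforward to verify.

Satisfiable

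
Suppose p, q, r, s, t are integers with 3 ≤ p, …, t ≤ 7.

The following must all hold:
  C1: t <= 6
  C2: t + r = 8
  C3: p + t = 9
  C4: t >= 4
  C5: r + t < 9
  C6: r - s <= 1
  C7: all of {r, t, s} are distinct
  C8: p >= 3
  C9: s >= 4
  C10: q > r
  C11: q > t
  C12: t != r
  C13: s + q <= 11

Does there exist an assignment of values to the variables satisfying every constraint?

One satisfying assignment is p = 4, q = 6, r = 3, s = 4, t = 5.
For the less obvious constraints — constraint 2: t + r = 8; constraint 3: p + t = 9; constraint 5: r + t = 8 — and the others hold by inspection.

Satisfiable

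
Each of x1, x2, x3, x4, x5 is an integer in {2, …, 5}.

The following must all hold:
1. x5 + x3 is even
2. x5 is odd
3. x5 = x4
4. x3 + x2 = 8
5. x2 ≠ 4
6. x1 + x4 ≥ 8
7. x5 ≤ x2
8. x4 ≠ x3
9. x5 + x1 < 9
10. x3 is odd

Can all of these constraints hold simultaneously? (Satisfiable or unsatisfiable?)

One satisfying assignment is x1 = 3, x2 = 5, x3 = 3, x4 = 5, x5 = 5.
For the less obvious constraints — constraint 4: x3 + x2 = 8; constraint 6: x1 + x4 = 8 — and the others hold by inspection.

Satisfiable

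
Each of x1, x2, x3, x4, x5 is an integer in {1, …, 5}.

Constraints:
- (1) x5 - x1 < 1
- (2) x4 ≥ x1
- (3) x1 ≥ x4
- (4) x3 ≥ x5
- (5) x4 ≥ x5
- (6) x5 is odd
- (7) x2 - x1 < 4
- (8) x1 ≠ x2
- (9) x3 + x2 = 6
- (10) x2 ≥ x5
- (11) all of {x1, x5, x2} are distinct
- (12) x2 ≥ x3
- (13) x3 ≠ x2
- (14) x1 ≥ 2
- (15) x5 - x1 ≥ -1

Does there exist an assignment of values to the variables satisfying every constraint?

Take x1 = 2, x2 = 5, x3 = 1, x4 = 2, x5 = 1. Then constraint 1: x5 - x1 = -1; constraint 7: x2 - x1 = 3, and every other listed constraint is also met.

Satisfiable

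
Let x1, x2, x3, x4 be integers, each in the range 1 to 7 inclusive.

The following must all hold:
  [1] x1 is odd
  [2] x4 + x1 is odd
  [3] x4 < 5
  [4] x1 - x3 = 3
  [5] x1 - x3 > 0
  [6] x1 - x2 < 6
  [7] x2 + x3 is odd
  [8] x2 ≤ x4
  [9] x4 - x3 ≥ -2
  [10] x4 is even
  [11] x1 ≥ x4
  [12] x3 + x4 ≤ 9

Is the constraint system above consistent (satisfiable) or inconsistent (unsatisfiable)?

Satisfiable

The assignment x1 = 7, x2 = 3, x3 = 4, x4 = 4 works:
  constraint 4 holds since x1 - x3 = 3.
  constraint 5 holds since x1 - x3 = 3.
  constraint 6 holds since x1 - x2 = 4.
The rest check out directly.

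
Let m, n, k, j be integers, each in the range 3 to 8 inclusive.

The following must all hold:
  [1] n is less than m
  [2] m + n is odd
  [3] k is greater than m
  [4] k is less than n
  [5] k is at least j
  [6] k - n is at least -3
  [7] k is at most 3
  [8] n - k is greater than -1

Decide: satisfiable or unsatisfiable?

Constraints 1, 3, and 4 give m < k, k < n, n < m. Chaining: m < k < n < m, which forces m < m — impossible.

Unsatisfiable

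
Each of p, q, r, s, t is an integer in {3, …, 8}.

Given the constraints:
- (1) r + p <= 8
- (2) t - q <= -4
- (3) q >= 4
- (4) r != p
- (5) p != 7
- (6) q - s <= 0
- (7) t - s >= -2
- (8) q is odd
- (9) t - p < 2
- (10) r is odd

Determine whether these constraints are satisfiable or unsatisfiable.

Unsatisfiable

Constraints 2, 6, and 7 give t − s ≥ -2, s − q ≥ 0, q − t ≥ 4.
Adding all 3 inequalities: the left sides telescope to 0, and the right sides sum to (-2) + 0 + 4 = 2. So 0 ≥ 2, which is false.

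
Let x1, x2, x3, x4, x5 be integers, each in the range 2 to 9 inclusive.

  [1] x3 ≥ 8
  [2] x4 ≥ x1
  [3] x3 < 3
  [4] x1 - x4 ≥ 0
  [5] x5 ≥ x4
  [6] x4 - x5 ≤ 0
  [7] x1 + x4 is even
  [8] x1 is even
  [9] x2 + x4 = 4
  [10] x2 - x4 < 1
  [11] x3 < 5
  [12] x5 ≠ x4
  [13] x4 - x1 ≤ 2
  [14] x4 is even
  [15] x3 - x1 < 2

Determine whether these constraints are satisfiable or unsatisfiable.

From constraint 1: x3 ≥ 8. From constraint 11: x3 ≤ 4. But 4 < 8, so no value of x3 works.

Unsatisfiable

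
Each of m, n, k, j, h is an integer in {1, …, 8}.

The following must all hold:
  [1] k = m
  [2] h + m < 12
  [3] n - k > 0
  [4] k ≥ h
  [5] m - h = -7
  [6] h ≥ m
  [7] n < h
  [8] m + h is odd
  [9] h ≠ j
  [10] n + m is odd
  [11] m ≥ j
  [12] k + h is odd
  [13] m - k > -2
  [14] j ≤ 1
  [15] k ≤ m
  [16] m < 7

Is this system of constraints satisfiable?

Constraints 3, 4, and 7 give h ≤ k, k < n, n < h. Chaining: h ≤ k < n < h, which forces h < h — impossible.

Unsatisfiable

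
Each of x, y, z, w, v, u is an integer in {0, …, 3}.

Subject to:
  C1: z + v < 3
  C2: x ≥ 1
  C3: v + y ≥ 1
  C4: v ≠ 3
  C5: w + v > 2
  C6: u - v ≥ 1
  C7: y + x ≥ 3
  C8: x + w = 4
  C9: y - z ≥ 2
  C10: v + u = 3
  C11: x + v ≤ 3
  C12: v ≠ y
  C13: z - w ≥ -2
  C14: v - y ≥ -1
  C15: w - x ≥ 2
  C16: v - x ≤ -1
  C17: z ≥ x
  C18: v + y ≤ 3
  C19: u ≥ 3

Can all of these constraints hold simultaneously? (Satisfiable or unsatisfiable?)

Unsatisfiable

Constraints 9, 13, 14, 15, and 16 give v − y ≥ -1, y − z ≥ 2, z − w ≥ -2, w − x ≥ 2, x − v ≥ 1.
Adding all 5 inequalities: the left sides telescope to 0, and the right sides sum to (-1) + 2 + (-2) + 2 + 1 = 2. So 0 ≥ 2, which is false.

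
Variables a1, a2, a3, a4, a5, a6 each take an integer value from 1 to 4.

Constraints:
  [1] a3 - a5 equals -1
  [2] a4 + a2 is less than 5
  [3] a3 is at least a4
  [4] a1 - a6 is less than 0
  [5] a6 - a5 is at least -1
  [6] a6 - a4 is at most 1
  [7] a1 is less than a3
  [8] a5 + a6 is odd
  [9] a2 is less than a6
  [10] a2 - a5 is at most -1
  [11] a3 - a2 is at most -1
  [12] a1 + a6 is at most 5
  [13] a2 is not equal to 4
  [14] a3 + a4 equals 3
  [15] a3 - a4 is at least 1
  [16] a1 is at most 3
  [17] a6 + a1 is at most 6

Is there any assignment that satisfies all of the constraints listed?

Constraints 5, 6, 10, 11, and 15 give a3 − a4 ≥ 1, a4 − a6 ≥ -1, a6 − a5 ≥ -1, a5 − a2 ≥ 1, a2 − a3 ≥ 1.
Adding all 5 inequalities: the left sides telescope to 0, and the right sides sum to 1 + (-1) + (-1) + 1 + 1 = 1. So 0 ≥ 1, which is false.

Unsatisfiable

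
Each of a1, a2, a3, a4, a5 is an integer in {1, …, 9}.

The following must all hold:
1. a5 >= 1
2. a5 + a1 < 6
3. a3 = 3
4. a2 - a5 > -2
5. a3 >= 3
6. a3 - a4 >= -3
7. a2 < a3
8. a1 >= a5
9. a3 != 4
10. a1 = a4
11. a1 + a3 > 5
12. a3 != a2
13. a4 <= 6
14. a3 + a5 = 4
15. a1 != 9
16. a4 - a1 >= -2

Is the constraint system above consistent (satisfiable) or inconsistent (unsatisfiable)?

Satisfiable

Take a1 = 4, a2 = 2, a3 = 3, a4 = 4, a5 = 1. Then constraint 2: a5 + a1 = 5; constraint 4: a2 - a5 = 1, and every other listed constraint is also met.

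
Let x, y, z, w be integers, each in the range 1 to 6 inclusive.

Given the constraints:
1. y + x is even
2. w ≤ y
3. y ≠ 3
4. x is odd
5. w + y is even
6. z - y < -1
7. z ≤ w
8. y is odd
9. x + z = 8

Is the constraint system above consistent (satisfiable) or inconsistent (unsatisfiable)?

Take x = 5, y = 5, z = 3, w = 5. Then constraint 1: y + x = 10 is even; constraint 6: z - y = -2; constraint 9: x + z = 8, and every other listed constraint is also met.

Satisfiable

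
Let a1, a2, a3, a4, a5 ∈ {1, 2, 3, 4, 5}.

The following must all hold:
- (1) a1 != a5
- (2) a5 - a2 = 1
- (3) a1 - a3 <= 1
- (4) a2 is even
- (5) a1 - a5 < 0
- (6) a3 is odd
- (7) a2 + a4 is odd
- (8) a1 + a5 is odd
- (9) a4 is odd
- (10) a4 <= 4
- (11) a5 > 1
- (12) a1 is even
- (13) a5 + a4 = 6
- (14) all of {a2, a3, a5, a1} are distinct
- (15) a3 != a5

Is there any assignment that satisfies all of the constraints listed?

Satisfiable

Try a1 = 2, a2 = 4, a3 = 3, a4 = 1, a5 = 5.
Check constraint 2: a5 - a2 = 1; constraint 3: a1 - a3 = -1; constraint 5: a1 - a5 = -3. The remaining constraints are straightforward to verify.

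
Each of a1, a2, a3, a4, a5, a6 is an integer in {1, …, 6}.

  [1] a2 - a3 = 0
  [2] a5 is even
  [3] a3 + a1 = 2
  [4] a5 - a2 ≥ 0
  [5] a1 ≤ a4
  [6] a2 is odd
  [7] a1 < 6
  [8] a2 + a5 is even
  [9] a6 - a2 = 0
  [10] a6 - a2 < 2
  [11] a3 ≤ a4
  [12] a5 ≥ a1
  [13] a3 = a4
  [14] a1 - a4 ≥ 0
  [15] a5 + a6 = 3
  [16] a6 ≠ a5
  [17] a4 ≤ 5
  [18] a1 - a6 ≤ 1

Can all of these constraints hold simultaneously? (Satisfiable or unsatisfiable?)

Constraint 6 makes a2 odd and constraint 2 makes a5 even, so a2 + a5 must be odd. Constraint 8 says a2 + a5 is even — contradiction.

Unsatisfiable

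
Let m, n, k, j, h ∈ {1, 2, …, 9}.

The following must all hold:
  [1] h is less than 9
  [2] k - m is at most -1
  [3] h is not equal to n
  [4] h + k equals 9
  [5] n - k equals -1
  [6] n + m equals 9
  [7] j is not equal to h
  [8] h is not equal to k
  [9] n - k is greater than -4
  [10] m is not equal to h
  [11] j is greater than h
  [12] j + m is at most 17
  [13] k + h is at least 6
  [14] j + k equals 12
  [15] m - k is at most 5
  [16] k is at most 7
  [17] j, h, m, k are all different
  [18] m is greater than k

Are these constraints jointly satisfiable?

Satisfiable

Try m = 6, n = 3, k = 4, j = 8, h = 5.
Check constraint 2: k - m = -2; constraint 4: h + k = 9; constraint 5: n - k = -1. The remaining constraints are straightforward to verify.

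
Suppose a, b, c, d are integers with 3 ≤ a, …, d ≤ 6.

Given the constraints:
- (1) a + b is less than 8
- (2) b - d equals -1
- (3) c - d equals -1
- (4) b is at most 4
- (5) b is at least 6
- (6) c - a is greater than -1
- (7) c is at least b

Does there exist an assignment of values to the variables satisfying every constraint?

Unsatisfiable

From constraint 5: b ≥ 6. From constraint 4: b ≤ 4. But 4 < 6, so no value of b works.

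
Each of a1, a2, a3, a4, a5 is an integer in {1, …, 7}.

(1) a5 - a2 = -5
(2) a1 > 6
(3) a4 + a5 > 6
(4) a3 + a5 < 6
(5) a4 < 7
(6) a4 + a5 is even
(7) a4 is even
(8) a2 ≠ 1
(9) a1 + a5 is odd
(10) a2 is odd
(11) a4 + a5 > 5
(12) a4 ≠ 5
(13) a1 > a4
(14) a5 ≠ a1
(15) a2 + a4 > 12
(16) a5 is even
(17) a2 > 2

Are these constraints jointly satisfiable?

Try a1 = 7, a2 = 7, a3 = 2, a4 = 6, a5 = 2.
Check constraint 1: a5 - a2 = -5; constraint 3: a4 + a5 = 8. The remaining constraints are straightforward to verify.

Satisfiable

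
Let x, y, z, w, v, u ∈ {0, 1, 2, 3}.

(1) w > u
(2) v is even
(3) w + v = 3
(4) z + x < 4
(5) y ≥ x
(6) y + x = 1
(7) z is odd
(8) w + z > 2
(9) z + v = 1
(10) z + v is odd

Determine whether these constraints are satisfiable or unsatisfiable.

Satisfiable

One satisfying assignment is x = 0, y = 1, z = 1, w = 3, v = 0, u = 1.
For the less obvious constraints — constraint 3: w + v = 3; constraint 4: z + x = 1 — and the others hold by inspection.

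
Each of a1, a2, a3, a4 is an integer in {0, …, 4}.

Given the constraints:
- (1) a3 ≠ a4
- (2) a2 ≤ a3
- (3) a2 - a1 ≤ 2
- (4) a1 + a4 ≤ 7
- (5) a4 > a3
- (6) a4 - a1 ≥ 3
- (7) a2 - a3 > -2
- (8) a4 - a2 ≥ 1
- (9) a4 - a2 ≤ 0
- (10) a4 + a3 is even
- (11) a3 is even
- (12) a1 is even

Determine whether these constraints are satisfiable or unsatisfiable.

Constraints 3, 6, and 9 give a4 − a1 ≥ 3, a1 − a2 ≥ -2, a2 − a4 ≥ 0.
Adding all 3 inequalities: the left sides telescope to 0, and the right sides sum to 3 + (-2) + 0 = 1. So 0 ≥ 1, which is false.

Unsatisfiable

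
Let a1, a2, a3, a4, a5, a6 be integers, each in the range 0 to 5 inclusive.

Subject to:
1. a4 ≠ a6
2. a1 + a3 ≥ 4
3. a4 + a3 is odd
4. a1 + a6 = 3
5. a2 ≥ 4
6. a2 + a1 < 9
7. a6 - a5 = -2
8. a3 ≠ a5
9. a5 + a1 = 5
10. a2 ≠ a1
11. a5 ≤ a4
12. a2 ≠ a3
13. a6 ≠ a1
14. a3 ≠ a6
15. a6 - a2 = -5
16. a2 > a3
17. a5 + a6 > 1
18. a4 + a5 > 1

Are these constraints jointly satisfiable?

The assignment a1 = 3, a2 = 5, a3 = 1, a4 = 2, a5 = 2, a6 = 0 works:
  constraint 2 holds since a1 + a3 = 4.
  constraint 4 holds since a1 + a6 = 3.
The rest check out directly.

Satisfiable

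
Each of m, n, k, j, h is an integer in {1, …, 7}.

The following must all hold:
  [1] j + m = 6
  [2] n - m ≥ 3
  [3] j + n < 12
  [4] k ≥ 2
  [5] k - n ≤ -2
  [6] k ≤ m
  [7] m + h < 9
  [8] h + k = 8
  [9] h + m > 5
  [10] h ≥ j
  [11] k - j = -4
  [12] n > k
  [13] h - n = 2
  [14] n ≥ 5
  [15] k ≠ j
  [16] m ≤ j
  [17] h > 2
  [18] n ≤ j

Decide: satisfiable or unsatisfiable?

Unsatisfiable

From constraints 14 and 18: j ≥ n ≥ 5. From constraints 4 and 6: m ≥ k ≥ 2. Hence j + m ≥ 7. But constraint 1 requires j + m = 6, and 6 < 7. Contradiction.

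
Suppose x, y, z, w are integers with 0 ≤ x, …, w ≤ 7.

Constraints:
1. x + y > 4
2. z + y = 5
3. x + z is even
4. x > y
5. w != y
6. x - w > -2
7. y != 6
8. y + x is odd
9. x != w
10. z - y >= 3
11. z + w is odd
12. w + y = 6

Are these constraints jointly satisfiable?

Take x = 4, y = 1, z = 4, w = 5. Then constraint 1: x + y = 5; constraint 2: z + y = 5; constraint 6: x - w = -1, and every other listed constraint is also met.

Satisfiable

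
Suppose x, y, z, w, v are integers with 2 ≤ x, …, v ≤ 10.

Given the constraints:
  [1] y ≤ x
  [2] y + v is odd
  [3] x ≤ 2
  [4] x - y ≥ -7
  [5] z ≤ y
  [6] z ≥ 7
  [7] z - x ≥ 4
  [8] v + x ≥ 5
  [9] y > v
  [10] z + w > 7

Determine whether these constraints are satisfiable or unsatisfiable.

Unsatisfiable

From constraints 5 and 6: y ≥ z and z ≥ 7, so y ≥ 7. From constraints 1 and 3: y ≤ x and x ≤ 2, so y ≤ 2. But 2 < 7, so no value of y works.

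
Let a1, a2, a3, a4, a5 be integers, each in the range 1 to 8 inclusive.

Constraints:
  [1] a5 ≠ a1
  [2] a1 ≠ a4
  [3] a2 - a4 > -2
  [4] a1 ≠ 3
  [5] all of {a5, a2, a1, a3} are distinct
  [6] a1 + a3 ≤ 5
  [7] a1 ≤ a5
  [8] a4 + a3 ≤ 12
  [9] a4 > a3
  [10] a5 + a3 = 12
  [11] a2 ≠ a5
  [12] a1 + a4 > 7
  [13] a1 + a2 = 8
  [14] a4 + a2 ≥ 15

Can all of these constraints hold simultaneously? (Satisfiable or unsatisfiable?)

Satisfiable

Setting (a1, a2, a3, a4, a5) = (1, 7, 4, 8, 8) satisfies everything: constraint 3: a2 - a4 = -1; constraint 6: a1 + a3 = 5, and the others follow.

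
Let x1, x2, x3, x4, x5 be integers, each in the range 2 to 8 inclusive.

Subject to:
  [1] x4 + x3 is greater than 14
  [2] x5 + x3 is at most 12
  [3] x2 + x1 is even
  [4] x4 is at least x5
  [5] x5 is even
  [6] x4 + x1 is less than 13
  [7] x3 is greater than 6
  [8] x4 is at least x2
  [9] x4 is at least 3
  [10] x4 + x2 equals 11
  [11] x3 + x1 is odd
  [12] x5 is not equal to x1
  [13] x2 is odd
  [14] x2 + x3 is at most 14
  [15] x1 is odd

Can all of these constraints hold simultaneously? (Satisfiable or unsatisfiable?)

The assignment x1 = 3, x2 = 3, x3 = 8, x4 = 8, x5 = 4 works:
  constraint 1 holds since x4 + x3 = 16.
  constraint 2 holds since x5 + x3 = 12.
The rest check out directly.

Satisfiable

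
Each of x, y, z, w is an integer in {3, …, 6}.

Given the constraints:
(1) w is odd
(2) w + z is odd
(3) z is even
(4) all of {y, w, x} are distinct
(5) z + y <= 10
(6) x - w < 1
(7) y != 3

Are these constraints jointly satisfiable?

One satisfying assignment is x = 3, y = 4, z = 6, w = 5.
For the less obvious constraints — constraint 4: values 4, 5, 3 are distinct; constraint 5: z + y = 10; constraint 6: x - w = -2 — and the others hold by inspection.

Satisfiable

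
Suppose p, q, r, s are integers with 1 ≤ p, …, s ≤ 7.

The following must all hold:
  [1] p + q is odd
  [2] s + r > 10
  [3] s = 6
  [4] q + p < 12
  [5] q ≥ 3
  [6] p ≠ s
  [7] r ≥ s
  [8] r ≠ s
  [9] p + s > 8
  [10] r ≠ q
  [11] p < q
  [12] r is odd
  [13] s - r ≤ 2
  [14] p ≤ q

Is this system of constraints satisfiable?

Take p = 3, q = 6, r = 7, s = 6. Then constraint 2: s + r = 13; constraint 4: q + p = 9; constraint 9: p + s = 9, and every other listed constraint is also met.

Satisfiable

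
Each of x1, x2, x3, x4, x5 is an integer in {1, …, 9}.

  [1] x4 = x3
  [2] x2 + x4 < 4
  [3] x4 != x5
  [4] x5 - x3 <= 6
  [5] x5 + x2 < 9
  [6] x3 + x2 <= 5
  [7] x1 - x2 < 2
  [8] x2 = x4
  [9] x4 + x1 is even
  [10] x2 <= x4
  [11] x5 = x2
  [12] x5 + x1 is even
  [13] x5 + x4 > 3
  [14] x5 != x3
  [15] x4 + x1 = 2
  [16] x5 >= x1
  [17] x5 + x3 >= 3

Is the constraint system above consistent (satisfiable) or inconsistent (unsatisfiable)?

From constraints 1, 8, and 11, x5 = x2 = x4 = x3, so x5 = x3. But constraint 14 says x5 ≠ x3. Contradiction.

Unsatisfiable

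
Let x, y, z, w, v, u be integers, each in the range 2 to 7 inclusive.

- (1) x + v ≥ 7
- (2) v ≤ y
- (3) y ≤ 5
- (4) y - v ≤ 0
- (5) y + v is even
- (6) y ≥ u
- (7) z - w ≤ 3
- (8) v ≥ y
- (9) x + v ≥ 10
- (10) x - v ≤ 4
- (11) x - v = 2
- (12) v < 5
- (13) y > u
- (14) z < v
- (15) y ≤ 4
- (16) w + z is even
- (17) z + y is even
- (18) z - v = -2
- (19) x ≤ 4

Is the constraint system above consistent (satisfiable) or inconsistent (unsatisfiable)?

From constraint 19: x ≤ 4. From constraints 2 and 15: v ≤ y ≤ 4. Hence x + v ≤ 8. But constraint 9 requires x + v ≥ 10, and 10 > 8. Contradiction.

Unsatisfiable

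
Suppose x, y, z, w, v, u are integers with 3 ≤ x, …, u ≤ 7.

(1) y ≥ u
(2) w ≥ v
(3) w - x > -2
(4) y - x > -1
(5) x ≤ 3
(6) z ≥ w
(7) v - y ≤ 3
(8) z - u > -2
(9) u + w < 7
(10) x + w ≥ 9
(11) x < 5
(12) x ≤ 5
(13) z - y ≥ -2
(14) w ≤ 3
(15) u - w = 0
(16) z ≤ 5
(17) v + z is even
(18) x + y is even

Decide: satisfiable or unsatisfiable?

Unsatisfiable

From constraint 12: x ≤ 5. From constraint 14: w ≤ 3. Hence x + w ≤ 8. But constraint 10 requires x + w ≥ 9, and 9 > 8. Contradiction.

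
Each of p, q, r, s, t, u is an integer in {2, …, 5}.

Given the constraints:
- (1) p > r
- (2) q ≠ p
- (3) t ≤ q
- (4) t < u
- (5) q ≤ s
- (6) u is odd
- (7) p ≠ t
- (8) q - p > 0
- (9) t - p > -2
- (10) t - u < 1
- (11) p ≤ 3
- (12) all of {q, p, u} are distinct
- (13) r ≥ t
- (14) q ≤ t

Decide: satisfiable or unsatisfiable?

Constraints 1, 8, 13, and 14 give q ≤ t, t ≤ r, r < p, p < q. Chaining: q ≤ t ≤ r < p < q, which forces q < q — impossible.

Unsatisfiable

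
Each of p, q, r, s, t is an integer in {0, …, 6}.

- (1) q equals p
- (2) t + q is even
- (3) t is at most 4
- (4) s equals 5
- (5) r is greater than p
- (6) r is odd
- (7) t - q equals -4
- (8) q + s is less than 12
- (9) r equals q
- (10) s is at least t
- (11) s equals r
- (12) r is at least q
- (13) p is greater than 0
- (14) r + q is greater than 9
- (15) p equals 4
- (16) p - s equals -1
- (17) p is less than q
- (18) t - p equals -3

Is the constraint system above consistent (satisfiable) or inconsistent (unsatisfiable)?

Unsatisfiable

Constraint 4 fixes s = 5 and constraint 15 fixes p = 4. Constraints 1, 9, and 11 give s = r = q = p, so s = p. But 5 ≠ 4 — contradiction.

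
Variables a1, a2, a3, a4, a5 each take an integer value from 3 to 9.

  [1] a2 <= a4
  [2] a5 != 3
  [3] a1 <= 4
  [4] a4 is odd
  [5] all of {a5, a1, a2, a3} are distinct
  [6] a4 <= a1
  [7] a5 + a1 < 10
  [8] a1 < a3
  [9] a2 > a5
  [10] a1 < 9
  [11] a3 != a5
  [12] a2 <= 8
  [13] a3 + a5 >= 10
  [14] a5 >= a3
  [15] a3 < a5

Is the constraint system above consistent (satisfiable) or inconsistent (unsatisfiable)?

Unsatisfiable

Constraints 1, 6, 8, 9, and 15 give a5 < a2, a2 ≤ a4, a4 ≤ a1, a1 < a3, a3 < a5. Chaining: a5 < a2 ≤ a4 ≤ a1 < a3 < a5, which forces a5 < a5 — impossible.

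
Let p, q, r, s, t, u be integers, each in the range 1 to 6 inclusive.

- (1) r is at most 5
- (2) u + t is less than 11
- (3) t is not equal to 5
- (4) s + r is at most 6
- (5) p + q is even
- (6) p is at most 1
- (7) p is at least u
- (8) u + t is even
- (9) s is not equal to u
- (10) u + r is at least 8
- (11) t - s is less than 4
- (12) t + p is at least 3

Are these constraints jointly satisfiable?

From constraints 6 and 7: u ≤ p ≤ 1. From constraint 1: r ≤ 5. Hence u + r ≤ 6. But constraint 10 requires u + r ≥ 8, and 8 > 6. Contradiction.

Unsatisfiable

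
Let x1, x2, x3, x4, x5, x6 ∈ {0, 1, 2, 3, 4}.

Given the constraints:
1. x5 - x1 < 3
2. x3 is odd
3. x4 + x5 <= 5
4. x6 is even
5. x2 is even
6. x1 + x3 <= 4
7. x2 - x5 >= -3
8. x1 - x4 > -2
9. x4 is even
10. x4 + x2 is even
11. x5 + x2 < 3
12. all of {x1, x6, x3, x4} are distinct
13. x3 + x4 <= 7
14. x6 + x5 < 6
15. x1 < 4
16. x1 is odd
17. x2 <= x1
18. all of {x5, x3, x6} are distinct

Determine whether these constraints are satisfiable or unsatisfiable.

Setting (x1, x2, x3, x4, x5, x6) = (1, 0, 3, 2, 1, 4) satisfies everything: constraint 1: x5 - x1 = 0; constraint 3: x4 + x5 = 3, and the others follow.

Satisfiable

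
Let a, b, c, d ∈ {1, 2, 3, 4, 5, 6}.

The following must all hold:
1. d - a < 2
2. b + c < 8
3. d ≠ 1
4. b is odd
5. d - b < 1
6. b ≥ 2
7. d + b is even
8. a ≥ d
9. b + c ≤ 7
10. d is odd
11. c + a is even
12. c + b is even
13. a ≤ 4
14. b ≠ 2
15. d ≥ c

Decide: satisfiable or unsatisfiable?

Setting (a, b, c, d) = (3, 3, 3, 3) satisfies everything: constraint 1: d - a = 0; constraint 2: b + c = 6, and the others follow.

Satisfiable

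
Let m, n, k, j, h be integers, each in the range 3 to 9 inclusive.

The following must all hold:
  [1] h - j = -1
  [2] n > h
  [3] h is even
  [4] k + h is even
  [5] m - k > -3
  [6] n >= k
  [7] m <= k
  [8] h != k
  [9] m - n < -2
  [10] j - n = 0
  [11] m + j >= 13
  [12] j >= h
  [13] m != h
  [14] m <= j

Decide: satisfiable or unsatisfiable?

Take m = 4, n = 9, k = 4, j = 9, h = 8. Then constraint 1: h - j = -1; constraint 5: m - k = 0; constraint 9: m - n = -5, and every other listed constraint is also met.

Satisfiable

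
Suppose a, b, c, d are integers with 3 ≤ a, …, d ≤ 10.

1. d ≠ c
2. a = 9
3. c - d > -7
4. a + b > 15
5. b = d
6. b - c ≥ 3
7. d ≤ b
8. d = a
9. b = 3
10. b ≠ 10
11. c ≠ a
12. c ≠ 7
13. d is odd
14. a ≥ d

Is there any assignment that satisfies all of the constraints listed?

Constraint 9 fixes b = 3 and constraint 2 fixes a = 9. Constraints 5 and 8 give b = d = a, so b = a. But 3 ≠ 9 — contradiction.

Unsatisfiable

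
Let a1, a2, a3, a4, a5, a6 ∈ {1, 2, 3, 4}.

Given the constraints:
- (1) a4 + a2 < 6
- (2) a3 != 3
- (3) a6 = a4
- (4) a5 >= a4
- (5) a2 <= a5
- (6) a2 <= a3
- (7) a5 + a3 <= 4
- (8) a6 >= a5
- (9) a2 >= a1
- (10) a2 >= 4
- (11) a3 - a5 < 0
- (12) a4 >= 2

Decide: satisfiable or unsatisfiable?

Unsatisfiable

From constraints 4 and 12: a5 ≥ a4 ≥ 2. From constraints 6 and 10: a3 ≥ a2 ≥ 4. Hence a5 + a3 ≥ 6. But constraint 7 requires a5 + a3 ≤ 4, and 4 < 6. Contradiction.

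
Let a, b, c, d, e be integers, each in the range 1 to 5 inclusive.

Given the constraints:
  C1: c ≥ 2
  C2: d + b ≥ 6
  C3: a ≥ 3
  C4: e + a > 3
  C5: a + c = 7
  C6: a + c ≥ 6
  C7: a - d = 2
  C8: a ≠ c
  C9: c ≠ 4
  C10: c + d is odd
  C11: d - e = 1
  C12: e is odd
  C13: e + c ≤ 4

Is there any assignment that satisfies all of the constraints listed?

Take a = 4, b = 4, c = 3, d = 2, e = 1. Then constraint 2: d + b = 6; constraint 4: e + a = 5; constraint 5: a + c = 7, and every other listed constraint is also met.

Satisfiable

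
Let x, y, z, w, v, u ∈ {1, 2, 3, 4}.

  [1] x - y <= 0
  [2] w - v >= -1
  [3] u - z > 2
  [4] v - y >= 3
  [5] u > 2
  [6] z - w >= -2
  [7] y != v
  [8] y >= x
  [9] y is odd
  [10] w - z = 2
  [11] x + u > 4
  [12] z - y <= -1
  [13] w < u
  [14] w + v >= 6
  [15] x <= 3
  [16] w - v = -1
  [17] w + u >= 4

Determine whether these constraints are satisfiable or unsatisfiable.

Unsatisfiable

Constraints 2, 4, 6, and 12 give y − z ≥ 1, z − w ≥ -2, w − v ≥ -1, v − y ≥ 3.
Adding all 4 inequalities: the left sides telescope to 0, and the right sides sum to 1 + (-2) + (-1) + 3 = 1. So 0 ≥ 1, which is false.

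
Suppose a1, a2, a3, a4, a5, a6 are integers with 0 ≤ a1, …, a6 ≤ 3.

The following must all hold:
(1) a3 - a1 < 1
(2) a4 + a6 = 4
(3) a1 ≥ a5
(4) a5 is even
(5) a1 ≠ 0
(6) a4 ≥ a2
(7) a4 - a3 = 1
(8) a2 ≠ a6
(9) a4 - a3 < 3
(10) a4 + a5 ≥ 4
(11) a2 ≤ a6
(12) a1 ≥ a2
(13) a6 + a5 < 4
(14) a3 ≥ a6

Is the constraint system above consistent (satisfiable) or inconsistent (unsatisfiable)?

Satisfiable

One satisfying assignment is a1 = 2, a2 = 0, a3 = 2, a4 = 3, a5 = 2, a6 = 1.
For the less obvious constraints — constraint 1: a3 - a1 = 0; constraint 2: a4 + a6 = 4 — and the others hold by inspection.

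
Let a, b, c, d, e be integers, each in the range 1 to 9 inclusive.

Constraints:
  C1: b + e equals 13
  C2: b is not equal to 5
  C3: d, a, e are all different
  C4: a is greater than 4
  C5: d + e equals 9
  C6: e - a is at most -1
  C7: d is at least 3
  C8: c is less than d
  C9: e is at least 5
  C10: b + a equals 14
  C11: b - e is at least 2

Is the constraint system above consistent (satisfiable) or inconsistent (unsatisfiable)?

One satisfying assignment is a = 6, b = 8, c = 2, d = 4, e = 5.
For the less obvious constraints — constraint 1: b + e = 13; constraint 5: d + e = 9 — and the others hold by inspection.

Satisfiable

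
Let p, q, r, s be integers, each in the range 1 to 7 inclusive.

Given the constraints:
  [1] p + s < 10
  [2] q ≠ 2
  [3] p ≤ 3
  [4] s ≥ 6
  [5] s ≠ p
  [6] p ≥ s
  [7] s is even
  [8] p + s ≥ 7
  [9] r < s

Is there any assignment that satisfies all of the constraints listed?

Unsatisfiable

From constraint 4: s ≥ 6. From constraints 3 and 6: s ≤ p and p ≤ 3, so s ≤ 3. But 3 < 6, so no value of s works.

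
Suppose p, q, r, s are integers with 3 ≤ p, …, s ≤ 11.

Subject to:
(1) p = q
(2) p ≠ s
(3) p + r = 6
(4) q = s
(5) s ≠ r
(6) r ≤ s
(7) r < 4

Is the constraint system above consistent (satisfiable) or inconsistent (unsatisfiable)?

From constraints 1 and 4, p = q = s, so p = s. But constraint 2 says p ≠ s. Contradiction.

Unsatisfiable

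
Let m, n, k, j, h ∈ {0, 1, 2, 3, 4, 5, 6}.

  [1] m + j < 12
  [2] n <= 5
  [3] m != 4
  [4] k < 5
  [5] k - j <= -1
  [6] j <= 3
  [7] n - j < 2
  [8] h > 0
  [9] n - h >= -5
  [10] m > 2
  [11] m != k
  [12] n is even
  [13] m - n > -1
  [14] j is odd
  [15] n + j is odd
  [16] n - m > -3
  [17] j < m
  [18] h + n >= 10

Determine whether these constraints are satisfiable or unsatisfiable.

Take m = 6, n = 4, k = 1, j = 3, h = 6. Then constraint 1: m + j = 9; constraint 5: k - j = -2, and every other listed constraint is also met.

Satisfiable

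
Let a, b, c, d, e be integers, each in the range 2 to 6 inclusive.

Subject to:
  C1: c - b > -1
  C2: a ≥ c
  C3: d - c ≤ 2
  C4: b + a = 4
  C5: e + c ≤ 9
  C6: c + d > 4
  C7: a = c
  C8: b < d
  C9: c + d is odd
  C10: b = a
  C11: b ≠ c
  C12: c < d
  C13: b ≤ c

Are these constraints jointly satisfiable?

Unsatisfiable

From constraints 7 and 10, b = a = c, so b = c. But constraint 11 says b ≠ c. Contradiction.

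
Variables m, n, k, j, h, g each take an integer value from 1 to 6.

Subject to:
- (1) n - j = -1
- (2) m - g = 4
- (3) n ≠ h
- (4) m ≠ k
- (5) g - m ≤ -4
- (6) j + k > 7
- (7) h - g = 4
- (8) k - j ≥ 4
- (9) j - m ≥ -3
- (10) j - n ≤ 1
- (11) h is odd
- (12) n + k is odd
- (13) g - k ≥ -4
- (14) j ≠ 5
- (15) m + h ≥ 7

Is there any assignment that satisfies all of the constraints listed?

Unsatisfiable

Constraints 5, 8, 9, and 13 give k − j ≥ 4, j − m ≥ -3, m − g ≥ 4, g − k ≥ -4.
Adding all 4 inequalities: the left sides telescope to 0, and the right sides sum to 4 + (-3) + 4 + (-4) = 1. So 0 ≥ 1, which is false.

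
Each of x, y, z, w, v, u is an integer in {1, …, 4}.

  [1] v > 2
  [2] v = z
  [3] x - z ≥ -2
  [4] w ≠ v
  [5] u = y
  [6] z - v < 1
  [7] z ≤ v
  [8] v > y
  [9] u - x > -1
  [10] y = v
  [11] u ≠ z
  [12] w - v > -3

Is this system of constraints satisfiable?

From constraints 2, 5, and 10, u = y = v = z, so u = z. But constraint 11 says u ≠ z. Contradiction.

Unsatisfiable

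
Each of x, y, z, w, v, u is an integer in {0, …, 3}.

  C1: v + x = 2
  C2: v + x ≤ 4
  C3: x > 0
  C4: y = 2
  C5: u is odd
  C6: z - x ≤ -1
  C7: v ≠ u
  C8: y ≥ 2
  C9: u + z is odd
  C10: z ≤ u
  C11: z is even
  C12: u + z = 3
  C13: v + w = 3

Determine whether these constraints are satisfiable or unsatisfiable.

Setting (x, y, z, w, v, u) = (1, 2, 0, 2, 1, 3) satisfies everything: constraint 1: v + x = 2; constraint 2: v + x = 2, and the others follow.

Satisfiable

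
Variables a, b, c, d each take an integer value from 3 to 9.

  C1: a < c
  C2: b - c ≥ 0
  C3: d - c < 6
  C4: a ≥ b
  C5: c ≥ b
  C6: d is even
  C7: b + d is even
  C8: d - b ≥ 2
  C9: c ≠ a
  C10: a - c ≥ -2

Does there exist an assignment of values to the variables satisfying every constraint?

Unsatisfiable

Constraints 1, 2, and 4 give a < c, c ≤ b, b ≤ a. Chaining: a < c ≤ b ≤ a, which forces a < a — impossible.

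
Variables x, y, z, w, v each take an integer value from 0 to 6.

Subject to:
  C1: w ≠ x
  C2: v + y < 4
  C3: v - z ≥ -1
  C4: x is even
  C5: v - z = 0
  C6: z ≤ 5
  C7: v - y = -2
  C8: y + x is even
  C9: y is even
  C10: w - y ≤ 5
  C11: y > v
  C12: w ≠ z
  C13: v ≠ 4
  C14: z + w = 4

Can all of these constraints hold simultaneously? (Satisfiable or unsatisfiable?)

One satisfying assignment is x = 0, y = 2, z = 0, w = 4, v = 0.
For the less obvious constraints — constraint 2: v + y = 2; constraint 3: v - z = 0 — and the others hold by inspection.

Satisfiable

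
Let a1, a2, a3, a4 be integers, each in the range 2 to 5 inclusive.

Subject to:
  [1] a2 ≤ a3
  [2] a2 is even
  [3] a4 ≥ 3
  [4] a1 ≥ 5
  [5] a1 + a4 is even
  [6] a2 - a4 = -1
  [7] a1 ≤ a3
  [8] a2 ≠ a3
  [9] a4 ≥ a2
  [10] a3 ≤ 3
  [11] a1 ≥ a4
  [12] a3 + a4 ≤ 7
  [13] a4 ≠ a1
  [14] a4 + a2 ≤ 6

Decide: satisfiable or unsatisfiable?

From constraints 4 and 7: a3 ≥ a1 ≥ 5. From constraint 3: a4 ≥ 3. Hence a3 + a4 ≥ 8. But constraint 12 requires a3 + a4 ≤ 7, and 7 < 8. Contradiction.

Unsatisfiable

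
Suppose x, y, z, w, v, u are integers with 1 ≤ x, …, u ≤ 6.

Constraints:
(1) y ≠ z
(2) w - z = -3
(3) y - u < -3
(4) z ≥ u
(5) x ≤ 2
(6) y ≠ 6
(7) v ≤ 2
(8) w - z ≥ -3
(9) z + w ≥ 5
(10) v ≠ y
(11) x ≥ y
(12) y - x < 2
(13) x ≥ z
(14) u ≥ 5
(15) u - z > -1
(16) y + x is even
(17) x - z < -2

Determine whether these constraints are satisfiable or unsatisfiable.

Unsatisfiable

From constraints 4 and 14: z ≥ u and u ≥ 5, so z ≥ 5. From constraints 5 and 13: z ≤ x and x ≤ 2, so z ≤ 2. But 2 < 5, so no value of z works.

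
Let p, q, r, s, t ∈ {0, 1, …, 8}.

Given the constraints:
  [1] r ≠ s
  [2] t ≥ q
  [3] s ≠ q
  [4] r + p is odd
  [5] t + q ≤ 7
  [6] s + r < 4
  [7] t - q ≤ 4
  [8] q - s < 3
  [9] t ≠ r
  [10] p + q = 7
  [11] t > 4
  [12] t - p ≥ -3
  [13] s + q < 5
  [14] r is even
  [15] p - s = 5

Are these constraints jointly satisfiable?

Take p = 5, q = 2, r = 2, s = 0, t = 5. Then constraint 5: t + q = 7; constraint 6: s + r = 2; constraint 7: t - q = 3, and every other listed constraint is also met.

Satisfiable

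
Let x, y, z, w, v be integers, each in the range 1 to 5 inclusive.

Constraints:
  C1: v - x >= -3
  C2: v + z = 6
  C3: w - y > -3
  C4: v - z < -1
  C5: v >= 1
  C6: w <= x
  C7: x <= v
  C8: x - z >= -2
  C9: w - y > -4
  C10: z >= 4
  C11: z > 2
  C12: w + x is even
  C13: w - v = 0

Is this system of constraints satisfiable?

Satisfiable

Take x = 2, y = 4, z = 4, w = 2, v = 2. Then constraint 1: v - x = 0; constraint 2: v + z = 6; constraint 3: w - y = -2, and every other listed constraint is also met.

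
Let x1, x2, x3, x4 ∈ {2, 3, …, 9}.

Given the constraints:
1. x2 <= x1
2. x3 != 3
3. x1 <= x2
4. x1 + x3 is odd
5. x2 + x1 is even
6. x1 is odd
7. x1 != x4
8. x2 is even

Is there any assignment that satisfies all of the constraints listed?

Constraint 8 makes x2 even and constraint 6 makes x1 odd, so x2 + x1 must be odd. Constraint 5 says x2 + x1 is even — contradiction.

Unsatisfiable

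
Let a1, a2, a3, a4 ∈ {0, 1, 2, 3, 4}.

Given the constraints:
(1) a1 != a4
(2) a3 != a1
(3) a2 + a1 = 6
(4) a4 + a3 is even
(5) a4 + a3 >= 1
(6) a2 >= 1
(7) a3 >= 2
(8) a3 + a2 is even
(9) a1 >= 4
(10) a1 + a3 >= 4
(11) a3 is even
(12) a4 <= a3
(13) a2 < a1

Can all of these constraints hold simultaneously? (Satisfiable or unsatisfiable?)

Satisfiable

Setting (a1, a2, a3, a4) = (4, 2, 2, 2) satisfies everything: constraint 3: a2 + a1 = 6; constraint 5: a4 + a3 = 4; constraint 10: a1 + a3 = 6, and the others follow.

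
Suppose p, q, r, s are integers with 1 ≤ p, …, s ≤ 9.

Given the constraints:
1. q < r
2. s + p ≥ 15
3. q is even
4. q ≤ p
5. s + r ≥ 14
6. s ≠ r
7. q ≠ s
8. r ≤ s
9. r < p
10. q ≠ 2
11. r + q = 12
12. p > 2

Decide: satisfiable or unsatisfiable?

Satisfiable

Setting (p, q, r, s) = (9, 4, 8, 9) satisfies everything: constraint 2: s + p = 18; constraint 5: s + r = 17, and the others follow.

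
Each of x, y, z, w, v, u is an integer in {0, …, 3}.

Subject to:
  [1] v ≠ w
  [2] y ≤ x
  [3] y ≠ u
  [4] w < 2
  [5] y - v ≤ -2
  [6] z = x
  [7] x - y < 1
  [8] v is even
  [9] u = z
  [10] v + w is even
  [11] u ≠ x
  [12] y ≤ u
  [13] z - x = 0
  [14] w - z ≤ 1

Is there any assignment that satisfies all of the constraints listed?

Unsatisfiable

From constraints 6 and 9, u = z = x, so u = x. But constraint 11 says u ≠ x. Contradiction.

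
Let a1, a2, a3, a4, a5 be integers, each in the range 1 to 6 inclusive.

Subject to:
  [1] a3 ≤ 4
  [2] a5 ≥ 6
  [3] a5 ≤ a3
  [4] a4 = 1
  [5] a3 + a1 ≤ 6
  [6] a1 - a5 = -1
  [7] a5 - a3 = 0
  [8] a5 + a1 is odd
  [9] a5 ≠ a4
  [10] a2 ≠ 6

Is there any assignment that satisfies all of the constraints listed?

From constraints 2 and 3: a3 ≥ a5 and a5 ≥ 6, so a3 ≥ 6. From constraint 1: a3 ≤ 4. But 4 < 6, so no value of a3 works.

Unsatisfiable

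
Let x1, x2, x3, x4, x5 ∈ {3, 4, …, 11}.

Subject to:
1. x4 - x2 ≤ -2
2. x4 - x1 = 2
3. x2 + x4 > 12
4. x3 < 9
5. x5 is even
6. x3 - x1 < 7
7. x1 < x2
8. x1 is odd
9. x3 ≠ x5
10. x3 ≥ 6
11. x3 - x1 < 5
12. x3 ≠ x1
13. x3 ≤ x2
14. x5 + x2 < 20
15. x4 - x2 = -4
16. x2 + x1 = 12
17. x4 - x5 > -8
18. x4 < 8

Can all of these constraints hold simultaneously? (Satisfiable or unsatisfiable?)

The assignment x1 = 3, x2 = 9, x3 = 7, x4 = 5, x5 = 10 works:
  constraint 1 holds since x4 - x2 = -4.
  constraint 2 holds since x4 - x1 = 2.
  constraint 3 holds since x2 + x4 = 14.
The rest check out directly.

Satisfiable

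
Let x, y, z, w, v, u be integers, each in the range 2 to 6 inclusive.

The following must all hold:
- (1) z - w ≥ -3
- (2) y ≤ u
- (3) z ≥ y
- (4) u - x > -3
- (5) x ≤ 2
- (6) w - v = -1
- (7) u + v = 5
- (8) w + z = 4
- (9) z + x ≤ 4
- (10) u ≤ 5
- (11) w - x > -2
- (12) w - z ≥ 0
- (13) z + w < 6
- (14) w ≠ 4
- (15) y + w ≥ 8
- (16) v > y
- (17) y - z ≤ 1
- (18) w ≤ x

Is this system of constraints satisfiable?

Unsatisfiable

From constraints 2 and 10: y ≤ u ≤ 5. From constraints 5 and 18: w ≤ x ≤ 2. Hence y + w ≤ 7. But constraint 15 requires y + w ≥ 8, and 8 > 7. Contradiction.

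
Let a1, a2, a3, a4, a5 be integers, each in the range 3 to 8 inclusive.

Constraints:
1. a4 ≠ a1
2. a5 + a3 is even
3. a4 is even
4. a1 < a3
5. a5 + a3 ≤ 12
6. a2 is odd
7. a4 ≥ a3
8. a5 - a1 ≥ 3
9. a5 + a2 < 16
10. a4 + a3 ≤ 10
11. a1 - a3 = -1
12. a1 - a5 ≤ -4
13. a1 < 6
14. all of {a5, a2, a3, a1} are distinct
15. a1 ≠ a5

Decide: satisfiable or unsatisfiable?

Try a1 = 3, a2 = 5, a3 = 4, a4 = 4, a5 = 8.
Check constraint 5: a5 + a3 = 12; constraint 8: a5 - a1 = 5; constraint 9: a5 + a2 = 13. The remaining constraints are straightforward to verify.

Satisfiable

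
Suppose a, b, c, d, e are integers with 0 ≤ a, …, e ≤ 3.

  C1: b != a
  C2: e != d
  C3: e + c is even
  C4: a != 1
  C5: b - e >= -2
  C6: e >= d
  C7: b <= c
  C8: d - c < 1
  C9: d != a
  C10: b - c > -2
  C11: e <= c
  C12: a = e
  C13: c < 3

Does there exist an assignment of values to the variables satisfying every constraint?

Satisfiable

One satisfying assignment is a = 2, b = 1, c = 2, d = 0, e = 2.
For the less obvious constraints — constraint 5: b - e = -1; constraint 8: d - c = -2 — and the others hold by inspection.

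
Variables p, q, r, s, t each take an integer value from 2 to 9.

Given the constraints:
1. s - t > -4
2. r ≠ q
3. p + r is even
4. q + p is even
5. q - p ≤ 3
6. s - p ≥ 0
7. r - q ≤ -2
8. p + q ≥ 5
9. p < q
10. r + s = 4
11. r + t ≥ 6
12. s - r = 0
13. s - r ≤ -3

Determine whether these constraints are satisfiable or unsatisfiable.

Unsatisfiable

Constraints 5, 6, 7, and 13 give q − r ≥ 2, r − s ≥ 3, s − p ≥ 0, p − q ≥ -3.
Adding all 4 inequalities: the left sides telescope to 0, and the right sides sum to 2 + 3 + 0 + (-3) = 2. So 0 ≥ 2, which is false.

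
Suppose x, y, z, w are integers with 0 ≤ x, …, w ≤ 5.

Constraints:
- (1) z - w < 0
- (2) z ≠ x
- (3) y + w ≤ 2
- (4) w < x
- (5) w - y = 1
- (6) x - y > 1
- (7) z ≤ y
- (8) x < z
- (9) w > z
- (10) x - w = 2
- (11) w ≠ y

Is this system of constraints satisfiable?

Unsatisfiable

Constraints 4, 8, and 9 give x < z, z < w, w < x. Chaining: x < z < w < x, which forces x < x — impossible.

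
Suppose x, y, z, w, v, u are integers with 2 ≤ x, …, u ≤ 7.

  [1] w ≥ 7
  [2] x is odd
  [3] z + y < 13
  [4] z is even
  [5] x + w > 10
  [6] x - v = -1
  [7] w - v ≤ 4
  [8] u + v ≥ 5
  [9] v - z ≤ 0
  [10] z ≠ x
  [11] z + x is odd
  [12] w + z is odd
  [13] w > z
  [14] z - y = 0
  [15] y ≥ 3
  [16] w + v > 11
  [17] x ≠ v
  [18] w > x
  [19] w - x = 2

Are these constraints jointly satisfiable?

Satisfiable

One satisfying assignment is x = 5, y = 6, z = 6, w = 7, v = 6, u = 2.
For the less obvious constraints — constraint 3: z + y = 12; constraint 5: x + w = 12; constraint 6: x - v = -1 — and the others hold by inspection.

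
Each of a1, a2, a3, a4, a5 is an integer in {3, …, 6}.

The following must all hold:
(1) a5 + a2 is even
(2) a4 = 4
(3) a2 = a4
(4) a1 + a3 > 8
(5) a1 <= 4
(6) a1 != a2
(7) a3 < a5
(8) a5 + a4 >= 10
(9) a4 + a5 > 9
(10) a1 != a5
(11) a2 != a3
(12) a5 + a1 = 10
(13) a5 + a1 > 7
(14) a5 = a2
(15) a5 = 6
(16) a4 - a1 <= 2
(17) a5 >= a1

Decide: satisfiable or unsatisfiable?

Constraint 15 fixes a5 = 6 and constraint 2 fixes a4 = 4. Constraints 3 and 14 give a5 = a2 = a4, so a5 = a4. But 6 ≠ 4 — contradiction.

Unsatisfiable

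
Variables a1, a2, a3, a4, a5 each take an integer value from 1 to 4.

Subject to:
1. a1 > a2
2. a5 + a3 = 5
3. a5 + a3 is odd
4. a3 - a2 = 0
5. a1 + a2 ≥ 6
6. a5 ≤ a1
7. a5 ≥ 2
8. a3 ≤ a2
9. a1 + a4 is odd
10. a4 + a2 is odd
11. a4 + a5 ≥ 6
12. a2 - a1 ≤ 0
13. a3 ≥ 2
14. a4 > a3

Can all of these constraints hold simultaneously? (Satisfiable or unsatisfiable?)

Satisfiable

Setting (a1, a2, a3, a4, a5) = (4, 2, 2, 3, 3) satisfies everything: constraint 2: a5 + a3 = 5; constraint 4: a3 - a2 = 0; constraint 5: a1 + a2 = 6, and the others follow.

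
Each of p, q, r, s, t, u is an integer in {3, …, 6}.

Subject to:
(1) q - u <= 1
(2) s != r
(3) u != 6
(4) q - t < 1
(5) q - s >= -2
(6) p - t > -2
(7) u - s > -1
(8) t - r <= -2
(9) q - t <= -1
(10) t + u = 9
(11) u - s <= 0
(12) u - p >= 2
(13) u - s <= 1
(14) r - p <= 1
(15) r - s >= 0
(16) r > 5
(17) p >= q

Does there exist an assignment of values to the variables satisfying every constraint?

Unsatisfiable

Constraints 5, 8, 9, 11, 12, and 14 give q − s ≥ -2, s − u ≥ 0, u − p ≥ 2, p − r ≥ -1, r − t ≥ 2, t − q ≥ 1.
Adding all 6 inequalities: the left sides telescope to 0, and the right sides sum to (-2) + 0 + 2 + (-1) + 2 + 1 = 2. So 0 ≥ 2, which is false.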